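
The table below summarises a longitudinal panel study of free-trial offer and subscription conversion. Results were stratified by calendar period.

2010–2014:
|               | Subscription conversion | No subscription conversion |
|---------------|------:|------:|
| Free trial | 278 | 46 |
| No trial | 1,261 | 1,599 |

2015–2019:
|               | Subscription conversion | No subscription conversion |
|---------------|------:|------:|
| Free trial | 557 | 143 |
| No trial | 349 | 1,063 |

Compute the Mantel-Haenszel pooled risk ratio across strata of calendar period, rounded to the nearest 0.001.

RR_MH = Σ(aᵢ·n₀ᵢ/nᵢ) / Σ(cᵢ·n₁ᵢ/nᵢ), with n₁ᵢ = aᵢ+bᵢ (exposed), n₀ᵢ = cᵢ+dᵢ (unexposed), nᵢ = n₁ᵢ+n₀ᵢ.
Stratum 1 (2010–2014): n₁ = 324, n₀ = 2860, n = 3184; a·n₀/n = 278·2860/3184 = 249.7111; c·n₁/n = 1261·324/3184 = 128.3178
Stratum 2 (2015–2019): n₁ = 700, n₀ = 1412, n = 2112; a·n₀/n = 557·1412/2112 = 372.3883; c·n₁/n = 349·700/2112 = 115.6723
RR_MH = (249.7111 + 372.3883) / (128.3178 + 115.6723) = 622.0993 / 243.9902 = 2.54969

2.550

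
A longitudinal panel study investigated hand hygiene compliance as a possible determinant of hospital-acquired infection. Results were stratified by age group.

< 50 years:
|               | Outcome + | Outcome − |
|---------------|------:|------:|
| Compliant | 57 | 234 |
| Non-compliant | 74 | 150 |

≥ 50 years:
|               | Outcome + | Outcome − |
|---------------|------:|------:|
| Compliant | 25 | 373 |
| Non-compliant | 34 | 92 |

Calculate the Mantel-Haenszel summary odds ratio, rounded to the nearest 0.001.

OR_MH = Σ(aᵢdᵢ/nᵢ) / Σ(bᵢcᵢ/nᵢ), where nᵢ is the stratum total.
Stratum 1 (< 50 years): n = 515; a·d/n = 57·150/515 = 16.6019; b·c/n = 234·74/515 = 33.6233
Stratum 2 (≥ 50 years): n = 524; a·d/n = 25·92/524 = 4.3893; b·c/n = 373·34/524 = 24.2023
OR_MH = (16.6019 + 4.3893) / (33.6233 + 24.2023) = 20.9913 / 57.8256 = 0.36301

0.363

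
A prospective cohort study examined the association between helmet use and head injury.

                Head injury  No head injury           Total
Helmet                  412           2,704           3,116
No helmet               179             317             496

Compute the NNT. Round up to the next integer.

5

Risk in treated group = 412/3116 = 0.13222; risk in control = 179/496 = 0.36089.
Absolute risk reduction = 0.36089 − 0.13222 = 0.22867
NNT = 1 / ARR = 1 / 0.22867 = 4.373 → round up → 5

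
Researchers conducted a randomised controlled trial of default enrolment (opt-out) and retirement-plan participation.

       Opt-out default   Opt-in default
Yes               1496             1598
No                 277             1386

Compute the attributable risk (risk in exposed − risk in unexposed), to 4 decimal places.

Reading the table with exposure as columns: a = 1496 (Opt-out default, case), b = 277 (Opt-out default, non-case), c = 1598 (Opt-in default, case), d = 1386.
Risk in exposed = 1496/1773 = 0.843768; risk in unexposed = 1598/2984 = 0.535523.
Risk difference = 0.843768 − 0.535523 = 0.308245

0.3082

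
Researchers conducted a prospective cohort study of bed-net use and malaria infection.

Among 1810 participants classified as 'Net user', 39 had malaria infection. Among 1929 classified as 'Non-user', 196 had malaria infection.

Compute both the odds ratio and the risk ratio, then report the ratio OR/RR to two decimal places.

0.92

From the description: a = 39, b = 1771, c = 196, d = 1733.
OR = (39·1733)/(1771·196) = 67587/347116 = 0.19471
Risk in exposed = 39/1810 = 0.02155; risk in unexposed = 196/1929 = 0.10161; RR = 0.21206
OR/RR = 0.19471 / 0.21206 = 0.91818
The outcome is not rare, so the OR lies further from 1 than the RR.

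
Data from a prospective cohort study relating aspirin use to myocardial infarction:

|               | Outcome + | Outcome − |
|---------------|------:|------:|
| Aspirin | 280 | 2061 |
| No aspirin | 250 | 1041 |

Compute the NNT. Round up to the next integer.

Risk in treated group = 280/2341 = 0.11961; risk in control = 250/1291 = 0.19365.
Absolute risk reduction = 0.19365 − 0.11961 = 0.07404
NNT = 1 / ARR = 1 / 0.07404 = 13.506 → round up → 14

14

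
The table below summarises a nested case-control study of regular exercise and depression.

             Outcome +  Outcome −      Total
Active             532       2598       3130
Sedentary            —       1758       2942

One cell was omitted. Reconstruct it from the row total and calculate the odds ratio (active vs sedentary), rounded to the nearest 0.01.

The missing cell is in the unexposed row: 2942 − 1758 = 1184.
So a = 532, b = 2598, c = 1184, d = 1758.
OR = (a·d)/(b·c) = (532 × 1758) / (2598 × 1184) = 935256 / 3076032 = 0.30405

0.30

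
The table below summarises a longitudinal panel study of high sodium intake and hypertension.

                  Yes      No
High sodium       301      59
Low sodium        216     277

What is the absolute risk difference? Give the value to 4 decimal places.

0.3980

Cells: a = 301, b = 59, c = 216, d = 277.
Risk in exposed = 301/360 = 0.836111; risk in unexposed = 216/493 = 0.438134.
Risk difference = 0.836111 − 0.438134 = 0.397977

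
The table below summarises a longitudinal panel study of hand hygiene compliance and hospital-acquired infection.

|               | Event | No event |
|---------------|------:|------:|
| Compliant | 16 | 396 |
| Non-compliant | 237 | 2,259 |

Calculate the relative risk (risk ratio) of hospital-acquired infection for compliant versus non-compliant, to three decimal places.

0.409

Cells: a = 16, b = 396, c = 237, d = 2259.
Risk in exposed = 16/412 = 0.03883; risk in unexposed = 237/2496 = 0.09495.
RR = 0.03883 / 0.09495 = 0.40900
The risk is 59% lower among the exposed than among the unexposed.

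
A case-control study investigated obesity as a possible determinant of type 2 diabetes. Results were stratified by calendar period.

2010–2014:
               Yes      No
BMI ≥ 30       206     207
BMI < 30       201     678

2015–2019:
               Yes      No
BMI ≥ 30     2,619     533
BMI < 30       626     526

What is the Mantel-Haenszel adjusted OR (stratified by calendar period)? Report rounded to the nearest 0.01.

OR_MH = Σ(aᵢdᵢ/nᵢ) / Σ(bᵢcᵢ/nᵢ), where nᵢ is the stratum total.
Stratum 1 (2010–2014): n = 1292; a·d/n = 206·678/1292 = 108.1022; b·c/n = 207·201/1292 = 32.2036
Stratum 2 (2015–2019): n = 4304; a·d/n = 2619·526/4304 = 320.0730; b·c/n = 533·626/4304 = 77.5228
OR_MH = (108.1022 + 320.0730) / (32.2036 + 77.5228) = 428.1751 / 109.7263 = 3.90221

3.90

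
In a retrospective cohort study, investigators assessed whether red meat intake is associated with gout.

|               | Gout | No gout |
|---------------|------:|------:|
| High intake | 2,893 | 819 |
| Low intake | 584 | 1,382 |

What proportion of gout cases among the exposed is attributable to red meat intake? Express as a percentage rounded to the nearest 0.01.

Cells: a = 2893, b = 819, c = 584, d = 1382.
Risk in exposed = 2893/3712 = 0.77936; risk in unexposed = 584/1966 = 0.29705.
RR = 0.77936/0.29705 = 2.62368
AR% = (RR − 1)/RR × 100 = (2.62368 − 1)/2.62368 × 100 = 61.8856%

61.89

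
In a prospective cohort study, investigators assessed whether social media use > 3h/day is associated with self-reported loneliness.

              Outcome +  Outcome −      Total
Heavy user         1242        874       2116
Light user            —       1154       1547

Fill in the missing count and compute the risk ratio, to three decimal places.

2.310

The missing cell is in the unexposed row: 1547 − 1154 = 393.
So a = 1242, b = 874, c = 393, d = 1154.
RR = [a/(a+b)] / [c/(c+d)] = (1242/2116) / (393/1547) = 0.58696/0.25404 = 2.31049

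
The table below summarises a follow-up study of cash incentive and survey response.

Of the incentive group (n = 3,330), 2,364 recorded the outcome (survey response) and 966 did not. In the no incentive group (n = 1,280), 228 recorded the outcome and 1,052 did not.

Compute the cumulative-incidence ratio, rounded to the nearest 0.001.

3.985

From the description: a = 2364, b = 966, c = 228, d = 1052.
Risk in exposed = 2364/3330 = 0.70991; risk in unexposed = 228/1280 = 0.17813.
RR = 0.70991 / 0.17813 = 3.98546
The risk among the exposed is 3.99 times that among the unexposed.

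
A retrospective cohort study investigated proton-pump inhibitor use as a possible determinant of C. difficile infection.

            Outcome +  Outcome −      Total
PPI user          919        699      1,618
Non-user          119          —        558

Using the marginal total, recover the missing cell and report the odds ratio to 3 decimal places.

The missing cell is in the unexposed row: 558 − 119 = 439.
So a = 919, b = 699, c = 119, d = 439.
OR = (a·d)/(b·c) = (919 × 439) / (699 × 119) = 403441 / 83181 = 4.85016

4.850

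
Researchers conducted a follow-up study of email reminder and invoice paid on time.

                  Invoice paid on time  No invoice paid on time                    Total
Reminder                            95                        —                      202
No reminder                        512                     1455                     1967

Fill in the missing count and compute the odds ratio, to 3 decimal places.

2.523

The missing cell is in the exposed row: 202 − 95 = 107.
So a = 95, b = 107, c = 512, d = 1455.
OR = (a·d)/(b·c) = (95 × 1455) / (107 × 512) = 138225 / 54784 = 2.52309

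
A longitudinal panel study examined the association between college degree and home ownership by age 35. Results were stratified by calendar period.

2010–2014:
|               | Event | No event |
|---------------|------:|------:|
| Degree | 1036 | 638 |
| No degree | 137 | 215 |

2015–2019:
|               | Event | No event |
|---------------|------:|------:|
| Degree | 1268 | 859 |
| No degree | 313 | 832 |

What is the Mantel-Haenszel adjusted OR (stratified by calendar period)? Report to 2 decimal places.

OR_MH = Σ(aᵢdᵢ/nᵢ) / Σ(bᵢcᵢ/nᵢ), where nᵢ is the stratum total.
Stratum 1 (2010–2014): n = 2026; a·d/n = 1036·215/2026 = 109.9408; b·c/n = 638·137/2026 = 43.1422
Stratum 2 (2015–2019): n = 3272; a·d/n = 1268·832/3272 = 322.4254; b·c/n = 859·313/3272 = 82.1721
OR_MH = (109.9408 + 322.4254) / (43.1422 + 82.1721) = 432.3662 / 125.3142 = 3.45026

3.45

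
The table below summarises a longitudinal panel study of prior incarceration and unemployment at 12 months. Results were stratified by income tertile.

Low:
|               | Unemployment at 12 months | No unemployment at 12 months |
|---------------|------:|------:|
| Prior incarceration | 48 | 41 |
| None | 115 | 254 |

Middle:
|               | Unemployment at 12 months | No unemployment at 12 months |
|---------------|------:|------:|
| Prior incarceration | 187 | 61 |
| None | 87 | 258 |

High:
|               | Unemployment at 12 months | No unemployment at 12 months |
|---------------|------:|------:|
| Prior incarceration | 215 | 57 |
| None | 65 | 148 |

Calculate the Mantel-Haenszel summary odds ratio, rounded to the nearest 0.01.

OR_MH = Σ(aᵢdᵢ/nᵢ) / Σ(bᵢcᵢ/nᵢ), where nᵢ is the stratum total.
Stratum 1 (Low): n = 458; a·d/n = 48·254/458 = 26.6201; b·c/n = 41·115/458 = 10.2948
Stratum 2 (Middle): n = 593; a·d/n = 187·258/593 = 81.3592; b·c/n = 61·87/593 = 8.9494
Stratum 3 (High): n = 485; a·d/n = 215·148/485 = 65.6082; b·c/n = 57·65/485 = 7.6392
OR_MH = (26.6201 + 81.3592 + 65.6082) / (10.2948 + 8.9494 + 7.6392) = 173.5875 / 26.8833 = 6.45707

6.46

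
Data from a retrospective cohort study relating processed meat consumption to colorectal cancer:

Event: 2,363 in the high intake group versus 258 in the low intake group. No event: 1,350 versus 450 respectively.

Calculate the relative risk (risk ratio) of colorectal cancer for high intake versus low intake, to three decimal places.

1.746

From the description: a = 2363, b = 1350, c = 258, d = 450.
Risk in exposed = 2363/3713 = 0.63641; risk in unexposed = 258/708 = 0.36441.
RR = 0.63641 / 0.36441 = 1.74643
The risk among the exposed is 1.75 times that among the unexposed.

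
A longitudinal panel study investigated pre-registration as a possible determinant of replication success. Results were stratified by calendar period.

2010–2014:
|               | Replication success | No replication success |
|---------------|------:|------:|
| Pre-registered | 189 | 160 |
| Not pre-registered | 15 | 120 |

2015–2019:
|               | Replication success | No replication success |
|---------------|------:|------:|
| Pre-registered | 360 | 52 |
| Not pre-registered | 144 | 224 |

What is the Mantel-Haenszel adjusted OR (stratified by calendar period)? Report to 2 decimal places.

OR_MH = Σ(aᵢdᵢ/nᵢ) / Σ(bᵢcᵢ/nᵢ), where nᵢ is the stratum total.
Stratum 1 (2010–2014): n = 484; a·d/n = 189·120/484 = 46.8595; b·c/n = 160·15/484 = 4.9587
Stratum 2 (2015–2019): n = 780; a·d/n = 360·224/780 = 103.3846; b·c/n = 52·144/780 = 9.6000
OR_MH = (46.8595 + 103.3846) / (4.9587 + 9.6000) = 150.2441 / 14.5587 = 10.31990

10.32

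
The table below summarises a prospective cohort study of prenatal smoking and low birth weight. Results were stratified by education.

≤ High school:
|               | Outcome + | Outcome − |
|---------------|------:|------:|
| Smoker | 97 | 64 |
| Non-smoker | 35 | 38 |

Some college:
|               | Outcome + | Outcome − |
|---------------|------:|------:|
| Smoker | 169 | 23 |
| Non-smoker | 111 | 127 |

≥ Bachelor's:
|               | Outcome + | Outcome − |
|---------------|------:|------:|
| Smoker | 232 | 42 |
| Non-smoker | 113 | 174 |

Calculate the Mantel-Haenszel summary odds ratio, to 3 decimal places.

OR_MH = Σ(aᵢdᵢ/nᵢ) / Σ(bᵢcᵢ/nᵢ), where nᵢ is the stratum total.
Stratum 1 (≤ High school): n = 234; a·d/n = 97·38/234 = 15.7521; b·c/n = 64·35/234 = 9.5726
Stratum 2 (Some college): n = 430; a·d/n = 169·127/430 = 49.9140; b·c/n = 23·111/430 = 5.9372
Stratum 3 (≥ Bachelor's): n = 561; a·d/n = 232·174/561 = 71.9572; b·c/n = 42·113/561 = 8.4599
OR_MH = (15.7521 + 49.9140 + 71.9572) / (9.5726 + 5.9372 + 8.4599) = 137.6233 / 23.9698 = 5.74154

5.742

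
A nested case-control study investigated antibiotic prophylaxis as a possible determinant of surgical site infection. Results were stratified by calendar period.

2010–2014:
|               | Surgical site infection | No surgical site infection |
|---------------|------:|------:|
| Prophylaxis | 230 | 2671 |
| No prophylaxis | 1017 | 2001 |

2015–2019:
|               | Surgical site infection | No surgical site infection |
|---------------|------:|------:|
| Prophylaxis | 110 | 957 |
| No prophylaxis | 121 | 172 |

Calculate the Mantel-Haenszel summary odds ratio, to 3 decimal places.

0.168

OR_MH = Σ(aᵢdᵢ/nᵢ) / Σ(bᵢcᵢ/nᵢ), where nᵢ is the stratum total.
Stratum 1 (2010–2014): n = 5919; a·d/n = 230·2001/5919 = 77.7547; b·c/n = 2671·1017/5919 = 458.9301
Stratum 2 (2015–2019): n = 1360; a·d/n = 110·172/1360 = 13.9118; b·c/n = 957·121/1360 = 85.1449
OR_MH = (77.7547 + 13.9118) / (458.9301 + 85.1449) = 91.6665 / 544.0749 = 0.16848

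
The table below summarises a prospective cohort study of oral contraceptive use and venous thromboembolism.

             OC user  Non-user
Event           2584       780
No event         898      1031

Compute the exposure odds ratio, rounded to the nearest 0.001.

Reading the table with exposure as columns: a = 2584 (OC user, case), b = 898 (OC user, non-case), c = 780 (Non-user, case), d = 1031.
OR = (a·d)/(b·c) = (2584 × 1031) / (898 × 780) = 2664104 / 700440 = 3.80347
The odds of venous thromboembolism are about 3.80 times as high in the oc user group.

3.803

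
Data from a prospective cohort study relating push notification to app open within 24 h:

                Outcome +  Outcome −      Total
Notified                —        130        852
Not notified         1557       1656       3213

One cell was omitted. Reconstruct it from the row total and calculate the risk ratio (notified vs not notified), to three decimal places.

The missing cell is in the exposed row: 852 − 130 = 722.
So a = 722, b = 130, c = 1557, d = 1656.
RR = [a/(a+b)] / [c/(c+d)] = (722/852) / (1557/3213) = 0.84742/0.48459 = 1.74872

1.749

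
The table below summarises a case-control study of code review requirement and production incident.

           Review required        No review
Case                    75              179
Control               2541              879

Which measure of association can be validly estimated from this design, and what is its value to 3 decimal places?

Reading the table with exposure as columns: a = 75 (Review required, case), b = 2541 (Review required, non-case), c = 179 (No review, case), d = 879.
This is a case-control study: participants were sampled on outcome status, so risks in the source population cannot be estimated directly — relative risk is not valid here. The odds ratio is the appropriate measure.
OR = (a·d)/(b·c) = (75 × 879) / (2541 × 179) = 65925 / 454839 = 0.14494

0.145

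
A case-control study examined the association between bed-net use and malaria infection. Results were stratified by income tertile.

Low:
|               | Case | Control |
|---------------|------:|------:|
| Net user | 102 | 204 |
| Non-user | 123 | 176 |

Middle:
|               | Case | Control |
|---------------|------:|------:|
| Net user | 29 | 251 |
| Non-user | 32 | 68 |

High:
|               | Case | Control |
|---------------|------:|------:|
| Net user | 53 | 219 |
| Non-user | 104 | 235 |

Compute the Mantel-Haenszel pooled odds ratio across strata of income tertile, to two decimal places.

0.55

OR_MH = Σ(aᵢdᵢ/nᵢ) / Σ(bᵢcᵢ/nᵢ), where nᵢ is the stratum total.
Stratum 1 (Low): n = 605; a·d/n = 102·176/605 = 29.6727; b·c/n = 204·123/605 = 41.4744
Stratum 2 (Middle): n = 380; a·d/n = 29·68/380 = 5.1895; b·c/n = 251·32/380 = 21.1368
Stratum 3 (High): n = 611; a·d/n = 53·235/611 = 20.3846; b·c/n = 219·104/611 = 37.2766
OR_MH = (29.6727 + 5.1895 + 20.3846) / (41.4744 + 21.1368 + 37.2766) = 55.2468 / 99.8878 = 0.55309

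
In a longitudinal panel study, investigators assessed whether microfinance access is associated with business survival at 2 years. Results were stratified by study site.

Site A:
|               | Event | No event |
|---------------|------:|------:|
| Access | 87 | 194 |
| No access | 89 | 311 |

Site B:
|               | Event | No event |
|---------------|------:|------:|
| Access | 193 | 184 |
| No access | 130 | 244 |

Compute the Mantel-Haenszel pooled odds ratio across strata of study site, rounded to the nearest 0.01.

1.79

OR_MH = Σ(aᵢdᵢ/nᵢ) / Σ(bᵢcᵢ/nᵢ), where nᵢ is the stratum total.
Stratum 1 (Site A): n = 681; a·d/n = 87·311/681 = 39.7313; b·c/n = 194·89/681 = 25.3539
Stratum 2 (Site B): n = 751; a·d/n = 193·244/751 = 62.7057; b·c/n = 184·130/751 = 31.8509
OR_MH = (39.7313 + 62.7057) / (25.3539 + 31.8509) = 102.4370 / 57.2048 = 1.79071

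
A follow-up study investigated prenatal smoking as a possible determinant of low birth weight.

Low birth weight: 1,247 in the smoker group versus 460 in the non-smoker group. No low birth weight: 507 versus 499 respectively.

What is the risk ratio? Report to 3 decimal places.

1.482

From the description: a = 1247, b = 507, c = 460, d = 499.
Risk in exposed = 1247/1754 = 0.71095; risk in unexposed = 460/959 = 0.47967.
RR = 0.71095 / 0.47967 = 1.48217
The risk among the exposed is 1.48 times that among the unexposed.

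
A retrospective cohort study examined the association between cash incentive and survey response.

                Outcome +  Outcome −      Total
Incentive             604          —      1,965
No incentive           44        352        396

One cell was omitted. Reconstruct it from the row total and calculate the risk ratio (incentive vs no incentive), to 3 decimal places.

The missing cell is in the exposed row: 1965 − 604 = 1361.
So a = 604, b = 1361, c = 44, d = 352.
RR = [a/(a+b)] / [c/(c+d)] = (604/1965) / (44/396) = 0.30738/0.11111 = 2.76641

2.766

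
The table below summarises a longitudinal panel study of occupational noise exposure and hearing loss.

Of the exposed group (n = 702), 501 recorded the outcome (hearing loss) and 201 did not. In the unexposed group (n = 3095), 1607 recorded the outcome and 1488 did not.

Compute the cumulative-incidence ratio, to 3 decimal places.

1.375

From the description: a = 501, b = 201, c = 1607, d = 1488.
Risk in exposed = 501/702 = 0.71368; risk in unexposed = 1607/3095 = 0.51922.
RR = 0.71368 / 0.51922 = 1.37450
The risk among the exposed is 1.37 times that among the unexposed.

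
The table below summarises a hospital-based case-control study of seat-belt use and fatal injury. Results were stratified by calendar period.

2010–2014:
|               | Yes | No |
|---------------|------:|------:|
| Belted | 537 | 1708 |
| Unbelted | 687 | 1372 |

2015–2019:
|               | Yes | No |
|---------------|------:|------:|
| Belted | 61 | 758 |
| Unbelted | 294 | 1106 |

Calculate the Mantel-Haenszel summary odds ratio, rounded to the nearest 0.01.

OR_MH = Σ(aᵢdᵢ/nᵢ) / Σ(bᵢcᵢ/nᵢ), where nᵢ is the stratum total.
Stratum 1 (2010–2014): n = 4304; a·d/n = 537·1372/4304 = 171.1812; b·c/n = 1708·687/4304 = 272.6292
Stratum 2 (2015–2019): n = 2219; a·d/n = 61·1106/2219 = 30.4038; b·c/n = 758·294/2219 = 100.4290
OR_MH = (171.1812 + 30.4038) / (272.6292 + 100.4290) = 201.5850 / 373.0582 = 0.54036

0.54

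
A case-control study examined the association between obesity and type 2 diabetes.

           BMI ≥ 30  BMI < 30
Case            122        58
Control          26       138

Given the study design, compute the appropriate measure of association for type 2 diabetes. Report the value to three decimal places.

11.164

Reading the table with exposure as columns: a = 122 (BMI ≥ 30, case), b = 26 (BMI ≥ 30, non-case), c = 58 (BMI < 30, case), d = 138.
This is a case-control study: participants were sampled on outcome status, so risks in the source population cannot be estimated directly — relative risk is not valid here. The odds ratio is the appropriate measure.
OR = (a·d)/(b·c) = (122 × 138) / (26 × 58) = 16836 / 1508 = 11.16446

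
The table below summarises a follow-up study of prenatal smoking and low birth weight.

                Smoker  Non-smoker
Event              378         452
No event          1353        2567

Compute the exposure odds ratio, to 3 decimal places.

Reading the table with exposure as columns: a = 378 (Smoker, case), b = 1353 (Smoker, non-case), c = 452 (Non-smoker, case), d = 2567.
OR = (a·d)/(b·c) = (378 × 2567) / (1353 × 452) = 970326 / 611556 = 1.58665
The odds of low birth weight are about 1.59 times as high in the smoker group.

1.587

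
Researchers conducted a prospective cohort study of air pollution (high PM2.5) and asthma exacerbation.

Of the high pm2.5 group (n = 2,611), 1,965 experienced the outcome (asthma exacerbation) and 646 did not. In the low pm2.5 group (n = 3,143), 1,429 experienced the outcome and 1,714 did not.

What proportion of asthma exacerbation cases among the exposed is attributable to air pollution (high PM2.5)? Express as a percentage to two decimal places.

From the description: a = 1965, b = 646, c = 1429, d = 1714.
Risk in exposed = 1965/2611 = 0.75259; risk in unexposed = 1429/3143 = 0.45466.
RR = 0.75259/0.45466 = 1.65527
AR% = (RR − 1)/RR × 100 = (1.65527 − 1)/1.65527 × 100 = 39.5868%

39.59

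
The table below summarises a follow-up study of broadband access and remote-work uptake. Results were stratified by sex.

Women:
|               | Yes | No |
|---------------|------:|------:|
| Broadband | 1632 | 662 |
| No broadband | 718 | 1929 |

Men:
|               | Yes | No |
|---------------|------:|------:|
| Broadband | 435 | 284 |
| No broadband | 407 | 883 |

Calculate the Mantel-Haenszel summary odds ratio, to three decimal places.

5.388

OR_MH = Σ(aᵢdᵢ/nᵢ) / Σ(bᵢcᵢ/nᵢ), where nᵢ is the stratum total.
Stratum 1 (Women): n = 4941; a·d/n = 1632·1929/4941 = 637.1439; b·c/n = 662·718/4941 = 96.1983
Stratum 2 (Men): n = 2009; a·d/n = 435·883/2009 = 191.1921; b·c/n = 284·407/2009 = 57.5351
OR_MH = (637.1439 + 191.1921) / (96.1983 + 57.5351) = 828.3360 / 153.7334 = 5.38813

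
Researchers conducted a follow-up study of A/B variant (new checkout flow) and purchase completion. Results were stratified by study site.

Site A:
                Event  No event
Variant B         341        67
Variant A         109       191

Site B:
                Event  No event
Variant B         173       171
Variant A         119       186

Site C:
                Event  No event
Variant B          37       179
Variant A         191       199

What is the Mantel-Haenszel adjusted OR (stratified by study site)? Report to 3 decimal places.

1.567

OR_MH = Σ(aᵢdᵢ/nᵢ) / Σ(bᵢcᵢ/nᵢ), where nᵢ is the stratum total.
Stratum 1 (Site A): n = 708; a·d/n = 341·191/708 = 91.9929; b·c/n = 67·109/708 = 10.3150
Stratum 2 (Site B): n = 649; a·d/n = 173·186/649 = 49.5809; b·c/n = 171·119/649 = 31.3544
Stratum 3 (Site C): n = 606; a·d/n = 37·199/606 = 12.1502; b·c/n = 179·191/606 = 56.4175
OR_MH = (91.9929 + 49.5809 + 12.1502) / (10.3150 + 31.3544 + 56.4175) = 153.7240 / 98.0869 = 1.56722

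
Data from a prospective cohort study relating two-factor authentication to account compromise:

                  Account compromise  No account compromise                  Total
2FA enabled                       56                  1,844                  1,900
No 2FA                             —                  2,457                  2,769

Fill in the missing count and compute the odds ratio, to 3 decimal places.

0.239

The missing cell is in the unexposed row: 2769 − 2457 = 312.
So a = 56, b = 1844, c = 312, d = 2457.
OR = (a·d)/(b·c) = (56 × 2457) / (1844 × 312) = 137592 / 575328 = 0.23915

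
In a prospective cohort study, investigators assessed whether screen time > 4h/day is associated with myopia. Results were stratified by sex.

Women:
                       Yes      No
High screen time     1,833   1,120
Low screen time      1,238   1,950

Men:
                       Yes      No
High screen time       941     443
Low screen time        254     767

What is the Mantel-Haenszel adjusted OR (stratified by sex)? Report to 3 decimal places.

3.236

OR_MH = Σ(aᵢdᵢ/nᵢ) / Σ(bᵢcᵢ/nᵢ), where nᵢ is the stratum total.
Stratum 1 (Women): n = 6141; a·d/n = 1833·1950/6141 = 582.0469; b·c/n = 1120·1238/6141 = 225.7873
Stratum 2 (Men): n = 2405; a·d/n = 941·767/2405 = 300.1027; b·c/n = 443·254/2405 = 46.7867
OR_MH = (582.0469 + 300.1027) / (225.7873 + 46.7867) = 882.1496 / 272.5740 = 3.23637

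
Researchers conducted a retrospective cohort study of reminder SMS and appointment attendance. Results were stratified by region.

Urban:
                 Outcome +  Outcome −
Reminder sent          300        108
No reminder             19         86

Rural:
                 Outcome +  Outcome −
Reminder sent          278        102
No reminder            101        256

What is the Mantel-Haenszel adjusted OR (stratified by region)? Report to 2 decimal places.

OR_MH = Σ(aᵢdᵢ/nᵢ) / Σ(bᵢcᵢ/nᵢ), where nᵢ is the stratum total.
Stratum 1 (Urban): n = 513; a·d/n = 300·86/513 = 50.2924; b·c/n = 108·19/513 = 4.0000
Stratum 2 (Rural): n = 737; a·d/n = 278·256/737 = 96.5645; b·c/n = 102·101/737 = 13.9783
OR_MH = (50.2924 + 96.5645) / (4.0000 + 13.9783) = 146.8568 / 17.9783 = 8.16857

8.17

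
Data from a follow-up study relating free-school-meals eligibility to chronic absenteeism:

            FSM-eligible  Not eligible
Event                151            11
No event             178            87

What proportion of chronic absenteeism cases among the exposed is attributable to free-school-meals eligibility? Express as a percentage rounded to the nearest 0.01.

Reading the table with exposure as columns: a = 151 (FSM-eligible, case), b = 178 (FSM-eligible, non-case), c = 11 (Not eligible, case), d = 87.
Risk in exposed = 151/329 = 0.45897; risk in unexposed = 11/98 = 0.11224.
RR = 0.45897/0.11224 = 4.08897
AR% = (RR − 1)/RR × 100 = (4.08897 − 1)/4.08897 × 100 = 75.5440%

75.54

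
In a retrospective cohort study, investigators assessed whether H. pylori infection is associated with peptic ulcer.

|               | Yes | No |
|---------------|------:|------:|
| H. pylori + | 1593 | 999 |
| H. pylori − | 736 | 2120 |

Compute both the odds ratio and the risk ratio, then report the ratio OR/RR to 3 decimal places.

1.926

Cells: a = 1593, b = 999, c = 736, d = 2120.
OR = (1593·2120)/(999·736) = 3377160/735264 = 4.59313
Risk in exposed = 1593/2592 = 0.61458; risk in unexposed = 736/2856 = 0.25770; RR = 2.38485
OR/RR = 4.59313 / 2.38485 = 1.92596
The outcome is not rare, so the OR lies further from 1 than the RR.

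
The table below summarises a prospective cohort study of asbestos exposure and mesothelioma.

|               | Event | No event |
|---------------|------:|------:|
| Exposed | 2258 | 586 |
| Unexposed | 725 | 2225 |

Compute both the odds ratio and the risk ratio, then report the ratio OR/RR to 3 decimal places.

Cells: a = 2258, b = 586, c = 725, d = 2225.
OR = (2258·2225)/(586·725) = 5024050/424850 = 11.82547
Risk in exposed = 2258/2844 = 0.79395; risk in unexposed = 725/2950 = 0.24576; RR = 3.23056
OR/RR = 11.82547 / 3.23056 = 3.66050
The outcome is not rare, so the OR lies further from 1 than the RR.

3.660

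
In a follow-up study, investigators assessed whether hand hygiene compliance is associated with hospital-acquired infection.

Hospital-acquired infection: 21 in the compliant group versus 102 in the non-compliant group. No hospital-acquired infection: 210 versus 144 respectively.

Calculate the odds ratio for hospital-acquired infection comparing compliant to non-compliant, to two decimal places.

From the description: a = 21, b = 210, c = 102, d = 144.
OR = (a·d)/(b·c) = (21 × 144) / (210 × 102) = 3024 / 21420 = 0.14118
Exposure is associated with lower odds of hospital-acquired infection (OR = 0.14 < 1).

0.14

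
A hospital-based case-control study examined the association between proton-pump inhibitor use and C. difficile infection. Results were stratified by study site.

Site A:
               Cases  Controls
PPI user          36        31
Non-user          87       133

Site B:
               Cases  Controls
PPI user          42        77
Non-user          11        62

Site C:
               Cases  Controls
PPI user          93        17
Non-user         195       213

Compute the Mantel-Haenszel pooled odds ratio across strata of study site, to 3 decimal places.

OR_MH = Σ(aᵢdᵢ/nᵢ) / Σ(bᵢcᵢ/nᵢ), where nᵢ is the stratum total.
Stratum 1 (Site A): n = 287; a·d/n = 36·133/287 = 16.6829; b·c/n = 31·87/287 = 9.3972
Stratum 2 (Site B): n = 192; a·d/n = 42·62/192 = 13.5625; b·c/n = 77·11/192 = 4.4115
Stratum 3 (Site C): n = 518; a·d/n = 93·213/518 = 38.2413; b·c/n = 17·195/518 = 6.3996
OR_MH = (16.6829 + 13.5625 + 38.2413) / (9.3972 + 4.4115 + 6.3996) = 68.4867 / 20.2083 = 3.38904

3.389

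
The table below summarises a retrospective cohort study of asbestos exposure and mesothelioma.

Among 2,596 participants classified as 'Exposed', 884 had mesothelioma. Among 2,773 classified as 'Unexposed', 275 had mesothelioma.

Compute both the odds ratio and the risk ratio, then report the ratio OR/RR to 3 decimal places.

1.366

From the description: a = 884, b = 1712, c = 275, d = 2498.
OR = (884·2498)/(1712·275) = 2208232/470800 = 4.69038
Risk in exposed = 884/2596 = 0.34052; risk in unexposed = 275/2773 = 0.09917; RR = 3.43372
OR/RR = 4.69038 / 3.43372 = 1.36598
The outcome is not rare, so the OR lies further from 1 than the RR.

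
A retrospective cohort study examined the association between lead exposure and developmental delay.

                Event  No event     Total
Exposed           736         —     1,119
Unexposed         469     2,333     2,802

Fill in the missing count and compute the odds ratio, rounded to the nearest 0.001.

9.559

The missing cell is in the exposed row: 1119 − 736 = 383.
So a = 736, b = 383, c = 469, d = 2333.
OR = (a·d)/(b·c) = (736 × 2333) / (383 × 469) = 1717088 / 179627 = 9.55919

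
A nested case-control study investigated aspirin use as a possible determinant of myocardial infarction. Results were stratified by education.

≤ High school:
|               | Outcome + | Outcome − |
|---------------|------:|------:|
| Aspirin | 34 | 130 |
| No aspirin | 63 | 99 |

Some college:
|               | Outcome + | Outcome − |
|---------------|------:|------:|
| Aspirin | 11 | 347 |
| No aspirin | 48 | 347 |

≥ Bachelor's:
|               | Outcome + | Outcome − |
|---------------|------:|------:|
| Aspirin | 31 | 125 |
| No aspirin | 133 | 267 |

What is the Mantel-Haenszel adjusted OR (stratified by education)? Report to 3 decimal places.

0.393

OR_MH = Σ(aᵢdᵢ/nᵢ) / Σ(bᵢcᵢ/nᵢ), where nᵢ is the stratum total.
Stratum 1 (≤ High school): n = 326; a·d/n = 34·99/326 = 10.3252; b·c/n = 130·63/326 = 25.1227
Stratum 2 (Some college): n = 753; a·d/n = 11·347/753 = 5.0691; b·c/n = 347·48/753 = 22.1195
Stratum 3 (≥ Bachelor's): n = 556; a·d/n = 31·267/556 = 14.8867; b·c/n = 125·133/556 = 29.9011
OR_MH = (10.3252 + 5.0691 + 14.8867) / (25.1227 + 22.1195 + 29.9011) = 30.2809 / 77.1433 = 0.39253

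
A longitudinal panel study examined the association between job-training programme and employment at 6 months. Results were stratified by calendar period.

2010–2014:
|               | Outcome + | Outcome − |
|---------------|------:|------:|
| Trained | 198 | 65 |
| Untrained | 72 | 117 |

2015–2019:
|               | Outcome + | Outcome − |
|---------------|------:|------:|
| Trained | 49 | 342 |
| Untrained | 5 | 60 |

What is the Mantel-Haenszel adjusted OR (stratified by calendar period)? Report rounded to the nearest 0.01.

4.09

OR_MH = Σ(aᵢdᵢ/nᵢ) / Σ(bᵢcᵢ/nᵢ), where nᵢ is the stratum total.
Stratum 1 (2010–2014): n = 452; a·d/n = 198·117/452 = 51.2522; b·c/n = 65·72/452 = 10.3540
Stratum 2 (2015–2019): n = 456; a·d/n = 49·60/456 = 6.4474; b·c/n = 342·5/456 = 3.7500
OR_MH = (51.2522 + 6.4474) / (10.3540 + 3.7500) = 57.6996 / 14.1040 = 4.09101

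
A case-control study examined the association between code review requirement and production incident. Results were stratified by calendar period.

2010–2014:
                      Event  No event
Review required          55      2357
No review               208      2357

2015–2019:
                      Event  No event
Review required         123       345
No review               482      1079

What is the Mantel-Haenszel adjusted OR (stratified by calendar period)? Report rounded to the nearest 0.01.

OR_MH = Σ(aᵢdᵢ/nᵢ) / Σ(bᵢcᵢ/nᵢ), where nᵢ is the stratum total.
Stratum 1 (2010–2014): n = 4977; a·d/n = 55·2357/4977 = 26.0468; b·c/n = 2357·208/4977 = 98.5043
Stratum 2 (2015–2019): n = 2029; a·d/n = 123·1079/2029 = 65.4101; b·c/n = 345·482/2029 = 81.9566
OR_MH = (26.0468 + 65.4101) / (98.5043 + 81.9566) = 91.4569 / 180.4609 = 0.50680

0.51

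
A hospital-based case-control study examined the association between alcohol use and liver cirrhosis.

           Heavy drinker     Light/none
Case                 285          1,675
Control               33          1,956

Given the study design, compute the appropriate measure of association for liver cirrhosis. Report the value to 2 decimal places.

Reading the table with exposure as columns: a = 285 (Heavy drinker, case), b = 33 (Heavy drinker, non-case), c = 1675 (Light/none, case), d = 1956.
This is a hospital-based case-control study: participants were sampled on outcome status, so risks in the source population cannot be estimated directly — relative risk is not valid here. The odds ratio is the appropriate measure.
OR = (a·d)/(b·c) = (285 × 1956) / (33 × 1675) = 557460 / 55275 = 10.08521

10.09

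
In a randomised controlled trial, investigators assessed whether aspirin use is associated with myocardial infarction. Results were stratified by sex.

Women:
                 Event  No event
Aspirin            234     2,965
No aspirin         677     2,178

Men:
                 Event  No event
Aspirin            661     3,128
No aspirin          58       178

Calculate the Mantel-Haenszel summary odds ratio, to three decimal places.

OR_MH = Σ(aᵢdᵢ/nᵢ) / Σ(bᵢcᵢ/nᵢ), where nᵢ is the stratum total.
Stratum 1 (Women): n = 6054; a·d/n = 234·2178/6054 = 84.1843; b·c/n = 2965·677/6054 = 331.5667
Stratum 2 (Men): n = 4025; a·d/n = 661·178/4025 = 29.2318; b·c/n = 3128·58/4025 = 45.0743
OR_MH = (84.1843 + 29.2318) / (331.5667 + 45.0743) = 113.4161 / 376.6410 = 0.30113

0.301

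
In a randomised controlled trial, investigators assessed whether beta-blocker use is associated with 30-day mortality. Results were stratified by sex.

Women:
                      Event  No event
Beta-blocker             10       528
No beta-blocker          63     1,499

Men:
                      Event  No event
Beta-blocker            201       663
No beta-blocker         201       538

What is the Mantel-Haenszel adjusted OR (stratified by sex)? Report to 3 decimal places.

OR_MH = Σ(aᵢdᵢ/nᵢ) / Σ(bᵢcᵢ/nᵢ), where nᵢ is the stratum total.
Stratum 1 (Women): n = 2100; a·d/n = 10·1499/2100 = 7.1381; b·c/n = 528·63/2100 = 15.8400
Stratum 2 (Men): n = 1603; a·d/n = 201·538/1603 = 67.4598; b·c/n = 663·201/1603 = 83.1335
OR_MH = (7.1381 + 67.4598) / (15.8400 + 83.1335) = 74.5979 / 98.9735 = 0.75372

0.754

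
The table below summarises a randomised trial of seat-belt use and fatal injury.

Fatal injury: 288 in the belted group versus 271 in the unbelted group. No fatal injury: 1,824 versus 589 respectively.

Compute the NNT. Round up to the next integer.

6

Risk in treated group = 288/2112 = 0.13636; risk in control = 271/860 = 0.31512.
Absolute risk reduction = 0.31512 − 0.13636 = 0.17875
NNT = 1 / ARR = 1 / 0.17875 = 5.594 → round up → 6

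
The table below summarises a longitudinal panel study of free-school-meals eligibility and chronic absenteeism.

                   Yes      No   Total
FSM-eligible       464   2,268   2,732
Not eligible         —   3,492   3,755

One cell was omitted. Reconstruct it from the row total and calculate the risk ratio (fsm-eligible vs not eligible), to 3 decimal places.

The missing cell is in the unexposed row: 3755 − 3492 = 263.
So a = 464, b = 2268, c = 263, d = 3492.
RR = [a/(a+b)] / [c/(c+d)] = (464/2732) / (263/3755) = 0.16984/0.07004 = 2.42489

2.425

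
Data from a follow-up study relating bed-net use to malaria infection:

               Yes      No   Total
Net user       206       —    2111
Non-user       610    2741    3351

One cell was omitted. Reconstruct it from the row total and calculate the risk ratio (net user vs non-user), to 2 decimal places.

0.54

The missing cell is in the exposed row: 2111 − 206 = 1905.
So a = 206, b = 1905, c = 610, d = 2741.
RR = [a/(a+b)] / [c/(c+d)] = (206/2111) / (610/3351) = 0.09758/0.18204 = 0.53607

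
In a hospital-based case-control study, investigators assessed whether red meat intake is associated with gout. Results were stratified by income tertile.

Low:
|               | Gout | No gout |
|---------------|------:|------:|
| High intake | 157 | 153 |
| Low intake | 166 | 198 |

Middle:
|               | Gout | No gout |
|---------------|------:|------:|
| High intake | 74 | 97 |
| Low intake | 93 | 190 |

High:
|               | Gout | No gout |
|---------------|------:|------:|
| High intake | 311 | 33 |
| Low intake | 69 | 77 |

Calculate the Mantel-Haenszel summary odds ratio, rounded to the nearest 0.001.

OR_MH = Σ(aᵢdᵢ/nᵢ) / Σ(bᵢcᵢ/nᵢ), where nᵢ is the stratum total.
Stratum 1 (Low): n = 674; a·d/n = 157·198/674 = 46.1217; b·c/n = 153·166/674 = 37.6825
Stratum 2 (Middle): n = 454; a·d/n = 74·190/454 = 30.9692; b·c/n = 97·93/454 = 19.8700
Stratum 3 (High): n = 490; a·d/n = 311·77/490 = 48.8714; b·c/n = 33·69/490 = 4.6469
OR_MH = (46.1217 + 30.9692 + 48.8714) / (37.6825 + 19.8700 + 4.6469) = 125.9623 / 62.1995 = 2.02513

2.025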